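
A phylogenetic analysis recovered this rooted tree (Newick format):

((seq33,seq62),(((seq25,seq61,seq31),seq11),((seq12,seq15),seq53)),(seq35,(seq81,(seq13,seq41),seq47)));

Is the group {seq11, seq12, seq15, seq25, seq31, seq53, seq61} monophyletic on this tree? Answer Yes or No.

The most recent common ancestor of these taxa subtends (((seq25,seq61,seq31),seq11),((seq12,seq15),seq53)).
That clade has exactly 7 tips — every listed taxon and nothing else — so the group is monophyletic.

Yes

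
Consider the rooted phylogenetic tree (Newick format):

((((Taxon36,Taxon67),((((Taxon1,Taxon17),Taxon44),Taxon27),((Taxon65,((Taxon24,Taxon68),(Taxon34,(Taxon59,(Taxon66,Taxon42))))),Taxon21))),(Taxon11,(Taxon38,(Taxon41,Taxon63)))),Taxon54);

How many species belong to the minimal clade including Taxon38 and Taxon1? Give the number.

18

The MRCA of Taxon38 and Taxon1 is the node subtending (((Taxon36,Taxon67),((((Taxon1,Taxon17),Taxon44),Taxon27),((Taxon65,((Taxon24,Taxon68),(Taxon34,(Taxon59,(Taxon66,Taxon42))))),Taxon21))),(Taxon11,(Taxon38,(Taxon41,Taxon63)))).
That clade contains 18 terminal taxa: Taxon1, Taxon11, Taxon17, Taxon21, Taxon24, Taxon27, Taxon34, Taxon36, Taxon38, Taxon41, Taxon42, Taxon44, Taxon59, Taxon63, Taxon65, Taxon66, Taxon67, Taxon68.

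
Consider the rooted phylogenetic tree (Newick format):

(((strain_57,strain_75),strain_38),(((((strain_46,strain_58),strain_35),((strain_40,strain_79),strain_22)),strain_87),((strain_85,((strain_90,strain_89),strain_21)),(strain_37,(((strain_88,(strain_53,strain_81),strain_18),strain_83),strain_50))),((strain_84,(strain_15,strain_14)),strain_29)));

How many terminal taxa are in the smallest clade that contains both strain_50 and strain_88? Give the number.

6

The MRCA of strain_50 and strain_88 is the node subtending (((strain_88,(strain_53,strain_81),strain_18),strain_83),strain_50).
That clade contains 6 terminal taxa: strain_18, strain_50, strain_53, strain_81, strain_83, strain_88.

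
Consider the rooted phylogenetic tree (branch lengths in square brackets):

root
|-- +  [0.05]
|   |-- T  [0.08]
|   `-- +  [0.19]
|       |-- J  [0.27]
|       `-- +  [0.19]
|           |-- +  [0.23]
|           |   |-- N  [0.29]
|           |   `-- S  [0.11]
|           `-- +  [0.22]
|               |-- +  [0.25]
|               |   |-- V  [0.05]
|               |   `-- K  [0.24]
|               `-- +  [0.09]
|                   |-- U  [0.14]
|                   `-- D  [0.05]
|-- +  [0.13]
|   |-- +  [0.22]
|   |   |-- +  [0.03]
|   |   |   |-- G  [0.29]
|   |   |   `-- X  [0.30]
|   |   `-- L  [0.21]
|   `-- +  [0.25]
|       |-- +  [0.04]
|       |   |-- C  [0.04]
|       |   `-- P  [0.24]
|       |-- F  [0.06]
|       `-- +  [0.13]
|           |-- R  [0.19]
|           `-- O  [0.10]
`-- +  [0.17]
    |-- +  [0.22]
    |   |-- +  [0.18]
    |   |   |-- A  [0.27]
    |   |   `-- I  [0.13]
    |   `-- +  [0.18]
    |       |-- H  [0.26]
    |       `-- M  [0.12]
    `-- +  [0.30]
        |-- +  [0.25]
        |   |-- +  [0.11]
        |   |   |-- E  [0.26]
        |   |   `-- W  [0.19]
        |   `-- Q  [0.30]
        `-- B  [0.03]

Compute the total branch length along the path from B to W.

0.58

The path runs B → … → MRCA → … → W; the MRCA is the node subtending (((E,W),Q),B).
Branch lengths along that path: 0.03 + 0.25 + 0.11 + 0.19 = 0.58.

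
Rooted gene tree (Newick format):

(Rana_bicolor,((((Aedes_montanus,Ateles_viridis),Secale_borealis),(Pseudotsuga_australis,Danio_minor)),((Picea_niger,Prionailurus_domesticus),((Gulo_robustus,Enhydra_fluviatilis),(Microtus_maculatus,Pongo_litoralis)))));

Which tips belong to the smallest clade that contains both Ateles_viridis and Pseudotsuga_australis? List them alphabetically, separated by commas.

Aedes_montanus, Ateles_viridis, Danio_minor, Pseudotsuga_australis, Secale_borealis

Tracing Ateles_viridis: it sits inside (Aedes_montanus,Ateles_viridis).
Tracing Pseudotsuga_australis: it sits inside (Pseudotsuga_australis,Danio_minor).
The smallest clade enclosing both is (((Aedes_montanus,Ateles_viridis),Secale_borealis),(Pseudotsuga_australis,Danio_minor)); the answer is its 5 terminal taxa in alphabetical order.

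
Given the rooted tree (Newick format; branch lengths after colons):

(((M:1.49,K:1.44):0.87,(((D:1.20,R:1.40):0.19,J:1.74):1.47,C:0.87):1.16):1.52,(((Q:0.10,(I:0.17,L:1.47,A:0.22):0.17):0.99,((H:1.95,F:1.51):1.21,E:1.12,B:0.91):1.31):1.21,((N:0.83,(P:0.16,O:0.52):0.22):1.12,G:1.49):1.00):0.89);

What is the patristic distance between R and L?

10.47

The path runs R → … → MRCA → … → L; the MRCA is the root of the tree.
Branch lengths along that path: 1.40 + 0.19 + 1.47 + 1.16 + 1.52 + 0.89 + 1.21 + 0.99 + 0.17 + 1.47 = 10.47.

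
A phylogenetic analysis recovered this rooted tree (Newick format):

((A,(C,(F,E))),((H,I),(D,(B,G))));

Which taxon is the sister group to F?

F attaches to the tree at the node subtending (F,E).
The other lineage descending from that same node — the sister group — is the single tip E.

E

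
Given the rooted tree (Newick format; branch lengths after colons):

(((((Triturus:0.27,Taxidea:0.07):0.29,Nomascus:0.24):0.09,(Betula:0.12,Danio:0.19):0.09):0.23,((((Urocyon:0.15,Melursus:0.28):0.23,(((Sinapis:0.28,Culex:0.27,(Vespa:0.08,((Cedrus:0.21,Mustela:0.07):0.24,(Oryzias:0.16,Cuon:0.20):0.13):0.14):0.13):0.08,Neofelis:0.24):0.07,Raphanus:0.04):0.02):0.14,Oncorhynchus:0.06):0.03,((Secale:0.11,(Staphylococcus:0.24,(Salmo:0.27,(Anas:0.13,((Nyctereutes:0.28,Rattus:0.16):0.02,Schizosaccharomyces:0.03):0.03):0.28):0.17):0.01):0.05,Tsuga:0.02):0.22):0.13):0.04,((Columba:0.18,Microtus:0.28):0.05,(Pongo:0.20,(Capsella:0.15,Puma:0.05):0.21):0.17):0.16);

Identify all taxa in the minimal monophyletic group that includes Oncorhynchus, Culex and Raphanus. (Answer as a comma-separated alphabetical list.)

Cedrus, Culex, Cuon, Melursus, Mustela, Neofelis, Oncorhynchus, Oryzias, Raphanus, Sinapis, Urocyon, Vespa

Tracing Oncorhynchus: it sits inside (((Urocyon,Melursus),(((Sinapis,Culex,(Vespa,((Cedrus,Mustela),(Oryzias,Cuon)))),Neofelis),Raphanus)),Oncorhynchus).
Tracing Culex: it sits inside (Sinapis,Culex,(Vespa,((Cedrus,Mustela),(Oryzias,Cuon)))).
Tracing Raphanus: it sits inside (((Sinapis,Culex,(Vespa,((Cedrus,Mustela),(Oryzias,Cuon)))),Neofelis),Raphanus).
The smallest clade enclosing all 3 is (((Urocyon,Melursus),(((Sinapis,Culex,(Vespa,((Cedrus,Mustela),(Oryzias,Cuon)))),Neofelis),Raphanus)),Oncorhynchus); the answer is its 12 terminal taxa in alphabetical order.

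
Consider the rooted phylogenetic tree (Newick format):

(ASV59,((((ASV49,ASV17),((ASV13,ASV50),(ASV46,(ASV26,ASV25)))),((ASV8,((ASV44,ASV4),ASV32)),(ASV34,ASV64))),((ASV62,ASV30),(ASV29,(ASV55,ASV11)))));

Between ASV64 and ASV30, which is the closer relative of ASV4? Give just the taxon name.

ASV64

The MRCA of ASV4 and ASV64 subtends ((ASV8,((ASV44,ASV4),ASV32)),(ASV34,ASV64)) (6 taxa).
The MRCA of ASV4 and ASV30 subtends ((((ASV49,ASV17),((ASV13,ASV50),(ASV46,(ASV26,ASV25)))),((ASV8,((ASV44,ASV4),ASV32)),(ASV34,ASV64))),((ASV62,ASV30),(ASV29,(ASV55,ASV11)))) (18 taxa).
The first is nested inside the second, so ASV4 shares a more recent common ancestor with ASV64.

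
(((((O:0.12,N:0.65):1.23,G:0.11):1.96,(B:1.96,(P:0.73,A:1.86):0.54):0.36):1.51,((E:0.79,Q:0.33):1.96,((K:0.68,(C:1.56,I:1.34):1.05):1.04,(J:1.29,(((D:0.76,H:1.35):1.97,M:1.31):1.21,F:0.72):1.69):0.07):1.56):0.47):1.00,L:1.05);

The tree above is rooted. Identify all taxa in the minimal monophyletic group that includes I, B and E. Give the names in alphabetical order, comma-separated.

A, B, C, D, E, F, G, H, I, J, K, M, N, O, P, Q

Tracing I: it sits inside (C,I).
Tracing B: it sits inside (B,(P,A)).
Tracing E: it sits inside (E,Q).
The smallest clade enclosing all 3 is ((((O,N),G),(B,(P,A))),((E,Q),((K,(C,I)),(J,(((D,H),M),F))))); the answer is its 16 terminal taxa in alphabetical order.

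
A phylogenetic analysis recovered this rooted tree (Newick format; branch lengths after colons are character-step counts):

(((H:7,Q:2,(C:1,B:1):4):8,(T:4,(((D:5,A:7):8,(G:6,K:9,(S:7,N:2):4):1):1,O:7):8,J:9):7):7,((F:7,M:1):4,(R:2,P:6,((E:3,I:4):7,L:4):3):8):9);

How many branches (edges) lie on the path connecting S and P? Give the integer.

The MRCA of S and P is the root of the tree.
From S up to that node: 7 branches. From P up to the same node: 3 branches. Total: 7 + 3 = 10.

10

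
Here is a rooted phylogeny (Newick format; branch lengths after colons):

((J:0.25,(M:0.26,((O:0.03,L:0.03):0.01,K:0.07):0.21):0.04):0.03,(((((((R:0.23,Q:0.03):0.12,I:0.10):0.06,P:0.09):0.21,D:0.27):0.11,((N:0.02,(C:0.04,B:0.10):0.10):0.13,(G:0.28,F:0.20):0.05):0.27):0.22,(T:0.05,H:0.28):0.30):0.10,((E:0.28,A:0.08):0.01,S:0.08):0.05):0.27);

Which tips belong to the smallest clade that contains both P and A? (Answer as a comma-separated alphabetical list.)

Tracing P: it sits inside (((R,Q),I),P).
Tracing A: it sits inside (E,A).
The smallest clade enclosing both is (((((((R,Q),I),P),D),((N,(C,B)),(G,F))),(T,H)),((E,A),S)); the answer is its 15 terminal taxa in alphabetical order.

A, B, C, D, E, F, G, H, I, N, P, Q, R, S, T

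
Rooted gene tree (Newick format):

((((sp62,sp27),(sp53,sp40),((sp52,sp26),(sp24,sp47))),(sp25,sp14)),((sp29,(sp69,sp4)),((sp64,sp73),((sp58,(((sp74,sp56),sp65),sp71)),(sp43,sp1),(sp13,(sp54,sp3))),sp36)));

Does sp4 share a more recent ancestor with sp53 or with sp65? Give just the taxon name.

sp65

The MRCA of sp4 and sp65 subtends ((sp29,(sp69,sp4)),((sp64,sp73),((sp58,(((sp74,sp56),sp65),sp71)),(sp43,sp1),(sp13,(sp54,sp3))),sp36)) (16 taxa).
The MRCA of sp4 and sp53 is the root, subtending the entire tree (26 taxa).
The first is nested inside the second, so sp4 shares a more recent common ancestor with sp65.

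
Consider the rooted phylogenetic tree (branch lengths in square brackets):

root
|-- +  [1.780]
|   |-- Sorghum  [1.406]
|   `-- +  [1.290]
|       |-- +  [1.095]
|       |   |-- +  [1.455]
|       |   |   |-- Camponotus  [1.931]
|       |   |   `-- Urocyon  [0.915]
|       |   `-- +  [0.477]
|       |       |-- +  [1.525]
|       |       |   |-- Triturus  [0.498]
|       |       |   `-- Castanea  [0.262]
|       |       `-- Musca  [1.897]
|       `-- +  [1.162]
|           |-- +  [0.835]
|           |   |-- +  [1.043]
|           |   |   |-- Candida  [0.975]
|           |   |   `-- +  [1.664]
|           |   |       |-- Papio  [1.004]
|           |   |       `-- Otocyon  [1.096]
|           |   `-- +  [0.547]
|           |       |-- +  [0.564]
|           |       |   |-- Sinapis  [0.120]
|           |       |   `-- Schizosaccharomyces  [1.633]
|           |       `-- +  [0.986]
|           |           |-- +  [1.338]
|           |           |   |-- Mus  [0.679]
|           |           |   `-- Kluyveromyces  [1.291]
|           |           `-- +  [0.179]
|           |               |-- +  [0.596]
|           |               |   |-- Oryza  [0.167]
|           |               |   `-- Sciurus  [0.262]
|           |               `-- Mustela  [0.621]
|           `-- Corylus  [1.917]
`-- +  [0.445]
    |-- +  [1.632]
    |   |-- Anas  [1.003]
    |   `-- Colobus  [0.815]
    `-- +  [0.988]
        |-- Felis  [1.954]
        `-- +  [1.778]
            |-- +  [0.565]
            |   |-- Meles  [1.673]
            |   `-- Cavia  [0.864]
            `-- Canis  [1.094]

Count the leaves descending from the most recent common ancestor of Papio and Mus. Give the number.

The MRCA of Papio and Mus is the node subtending ((Candida,(Papio,Otocyon)),((Sinapis,Schizosaccharomyces),((Mus,Kluyveromyces),((Oryza,Sciurus),Mustela)))).
That clade contains 10 terminal taxa: Candida, Kluyveromyces, Mus, Mustela, Oryza, Otocyon, Papio, Schizosaccharomyces, Sciurus, Sinapis.

10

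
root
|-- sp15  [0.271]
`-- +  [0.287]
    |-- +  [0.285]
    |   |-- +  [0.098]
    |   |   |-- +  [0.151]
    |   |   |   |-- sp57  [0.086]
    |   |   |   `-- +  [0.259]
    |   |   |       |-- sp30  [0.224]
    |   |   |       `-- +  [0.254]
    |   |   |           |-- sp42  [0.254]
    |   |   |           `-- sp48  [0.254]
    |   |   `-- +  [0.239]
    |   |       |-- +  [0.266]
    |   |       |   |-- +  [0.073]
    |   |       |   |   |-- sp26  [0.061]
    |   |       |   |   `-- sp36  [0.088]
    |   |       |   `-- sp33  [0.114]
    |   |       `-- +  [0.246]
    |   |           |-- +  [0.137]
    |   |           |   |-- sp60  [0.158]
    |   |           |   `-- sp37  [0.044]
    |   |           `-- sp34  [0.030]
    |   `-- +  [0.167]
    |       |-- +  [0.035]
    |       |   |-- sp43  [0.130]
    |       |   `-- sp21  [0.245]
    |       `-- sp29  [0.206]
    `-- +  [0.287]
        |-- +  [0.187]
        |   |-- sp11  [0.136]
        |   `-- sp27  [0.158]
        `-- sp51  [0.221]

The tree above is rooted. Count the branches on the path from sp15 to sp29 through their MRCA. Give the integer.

5

The MRCA of sp15 and sp29 is the root of the tree.
From sp15 up to that node: 1 branch. From sp29 up to the same node: 4 branches. Total: 1 + 4 = 5.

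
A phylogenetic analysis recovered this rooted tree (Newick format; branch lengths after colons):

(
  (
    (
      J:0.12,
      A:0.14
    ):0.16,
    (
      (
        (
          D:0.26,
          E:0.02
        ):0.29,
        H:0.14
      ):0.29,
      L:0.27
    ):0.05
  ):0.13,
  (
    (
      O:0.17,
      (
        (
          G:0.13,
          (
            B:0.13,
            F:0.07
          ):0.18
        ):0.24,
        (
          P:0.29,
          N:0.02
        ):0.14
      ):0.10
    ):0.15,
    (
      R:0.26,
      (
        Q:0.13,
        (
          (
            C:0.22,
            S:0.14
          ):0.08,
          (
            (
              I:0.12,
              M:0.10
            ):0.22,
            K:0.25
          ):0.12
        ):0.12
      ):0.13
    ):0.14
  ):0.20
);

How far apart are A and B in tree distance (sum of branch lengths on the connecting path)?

The path runs A → … → MRCA → … → B; the MRCA is the root of the tree.
Branch lengths along that path: 0.14 + 0.16 + 0.13 + 0.20 + 0.15 + 0.10 + 0.24 + 0.18 + 0.13 = 1.43.

1.43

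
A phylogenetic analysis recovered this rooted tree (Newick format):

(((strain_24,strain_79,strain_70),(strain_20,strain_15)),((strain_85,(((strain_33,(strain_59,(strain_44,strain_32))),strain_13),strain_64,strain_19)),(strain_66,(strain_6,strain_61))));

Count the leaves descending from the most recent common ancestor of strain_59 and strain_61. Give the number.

The MRCA of strain_59 and strain_61 is the node subtending ((strain_85,(((strain_33,(strain_59,(strain_44,strain_32))),strain_13),strain_64,strain_19)),(strain_66,(strain_6,strain_61))).
That clade contains 11 terminal taxa: strain_13, strain_19, strain_32, strain_33, strain_44, strain_59, strain_6, strain_61, strain_64, strain_66, strain_85.

11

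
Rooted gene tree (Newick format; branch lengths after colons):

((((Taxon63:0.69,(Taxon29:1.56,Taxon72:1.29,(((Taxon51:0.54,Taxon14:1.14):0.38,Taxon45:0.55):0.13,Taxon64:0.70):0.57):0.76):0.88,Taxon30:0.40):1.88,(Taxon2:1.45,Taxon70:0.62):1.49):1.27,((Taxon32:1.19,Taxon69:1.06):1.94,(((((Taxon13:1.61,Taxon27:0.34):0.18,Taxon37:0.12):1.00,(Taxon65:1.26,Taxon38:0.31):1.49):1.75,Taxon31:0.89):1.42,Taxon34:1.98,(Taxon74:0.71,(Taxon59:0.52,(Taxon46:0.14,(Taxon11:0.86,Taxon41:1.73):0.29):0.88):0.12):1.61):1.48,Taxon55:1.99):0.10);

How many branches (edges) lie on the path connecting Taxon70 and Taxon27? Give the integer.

10

The MRCA of Taxon70 and Taxon27 is the root of the tree.
From Taxon70 up to that node: 3 branches. From Taxon27 up to the same node: 7 branches. Total: 3 + 7 = 10.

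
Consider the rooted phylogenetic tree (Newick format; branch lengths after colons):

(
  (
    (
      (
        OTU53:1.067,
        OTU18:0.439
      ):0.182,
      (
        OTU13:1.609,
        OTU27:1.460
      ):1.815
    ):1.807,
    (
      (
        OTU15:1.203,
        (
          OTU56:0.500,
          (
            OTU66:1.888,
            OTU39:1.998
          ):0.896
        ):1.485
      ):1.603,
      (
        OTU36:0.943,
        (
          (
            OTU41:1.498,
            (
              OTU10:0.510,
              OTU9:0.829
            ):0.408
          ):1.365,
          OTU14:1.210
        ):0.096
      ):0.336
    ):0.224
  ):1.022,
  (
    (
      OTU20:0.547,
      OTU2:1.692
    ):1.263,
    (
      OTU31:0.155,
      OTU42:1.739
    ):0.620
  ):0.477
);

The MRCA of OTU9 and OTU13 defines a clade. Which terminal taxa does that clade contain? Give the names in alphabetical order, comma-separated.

OTU10, OTU13, OTU14, OTU15, OTU18, OTU27, OTU36, OTU39, OTU41, OTU53, OTU56, OTU66, OTU9

Tracing OTU9: it sits inside (OTU10,OTU9).
Tracing OTU13: it sits inside (OTU13,OTU27).
The smallest clade enclosing both is (((OTU53,OTU18),(OTU13,OTU27)),((OTU15,(OTU56,(OTU66,OTU39))),(OTU36,((OTU41,(OTU10,OTU9)),OTU14)))); the answer is its 13 terminal taxa in alphabetical order.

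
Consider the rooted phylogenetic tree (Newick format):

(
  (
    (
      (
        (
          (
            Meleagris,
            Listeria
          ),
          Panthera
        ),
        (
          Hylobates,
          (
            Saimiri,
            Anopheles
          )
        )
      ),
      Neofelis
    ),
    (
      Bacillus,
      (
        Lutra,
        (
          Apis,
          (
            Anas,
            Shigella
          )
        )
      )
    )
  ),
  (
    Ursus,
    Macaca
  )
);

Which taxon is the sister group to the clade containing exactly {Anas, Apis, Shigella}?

Lutra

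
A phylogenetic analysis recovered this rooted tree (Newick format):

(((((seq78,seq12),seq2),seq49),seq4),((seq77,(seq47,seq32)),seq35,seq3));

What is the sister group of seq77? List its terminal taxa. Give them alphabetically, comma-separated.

seq77 attaches to the tree at the node subtending (seq77,(seq47,seq32)).
The other lineage descending from that same node — the sister group — is (seq47,seq32); its 2 tips in alphabetical order are the answer.

seq32, seq47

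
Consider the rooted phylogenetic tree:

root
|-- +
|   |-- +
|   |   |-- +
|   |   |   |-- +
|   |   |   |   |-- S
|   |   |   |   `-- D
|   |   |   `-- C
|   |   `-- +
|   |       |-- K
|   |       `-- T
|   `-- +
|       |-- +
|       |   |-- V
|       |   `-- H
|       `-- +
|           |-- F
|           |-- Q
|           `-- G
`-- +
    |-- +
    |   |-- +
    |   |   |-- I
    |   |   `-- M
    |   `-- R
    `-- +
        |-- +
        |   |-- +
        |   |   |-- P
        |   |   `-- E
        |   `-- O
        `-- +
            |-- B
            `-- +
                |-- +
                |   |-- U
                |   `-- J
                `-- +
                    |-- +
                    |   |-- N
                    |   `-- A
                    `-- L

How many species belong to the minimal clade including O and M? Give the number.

12

The MRCA of O and M is the node subtending (((I,M),R),(((P,E),O),(B,((U,J),((N,A),L))))).
That clade contains 12 terminal taxa: A, B, E, I, J, L, M, N, O, P, R, U.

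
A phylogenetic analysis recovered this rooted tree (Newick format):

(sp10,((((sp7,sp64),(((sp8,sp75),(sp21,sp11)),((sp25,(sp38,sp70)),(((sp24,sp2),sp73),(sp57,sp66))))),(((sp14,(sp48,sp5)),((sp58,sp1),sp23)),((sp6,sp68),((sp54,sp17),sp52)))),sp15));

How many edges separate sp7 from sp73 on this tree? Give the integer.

The MRCA of sp7 and sp73 is the node subtending ((sp7,sp64),(((sp8,sp75),(sp21,sp11)),((sp25,(sp38,sp70)),(((sp24,sp2),sp73),(sp57,sp66))))).
From sp7 up to that node: 2 branches. From sp73 up to the same node: 5 branches. Total: 2 + 5 = 7.

7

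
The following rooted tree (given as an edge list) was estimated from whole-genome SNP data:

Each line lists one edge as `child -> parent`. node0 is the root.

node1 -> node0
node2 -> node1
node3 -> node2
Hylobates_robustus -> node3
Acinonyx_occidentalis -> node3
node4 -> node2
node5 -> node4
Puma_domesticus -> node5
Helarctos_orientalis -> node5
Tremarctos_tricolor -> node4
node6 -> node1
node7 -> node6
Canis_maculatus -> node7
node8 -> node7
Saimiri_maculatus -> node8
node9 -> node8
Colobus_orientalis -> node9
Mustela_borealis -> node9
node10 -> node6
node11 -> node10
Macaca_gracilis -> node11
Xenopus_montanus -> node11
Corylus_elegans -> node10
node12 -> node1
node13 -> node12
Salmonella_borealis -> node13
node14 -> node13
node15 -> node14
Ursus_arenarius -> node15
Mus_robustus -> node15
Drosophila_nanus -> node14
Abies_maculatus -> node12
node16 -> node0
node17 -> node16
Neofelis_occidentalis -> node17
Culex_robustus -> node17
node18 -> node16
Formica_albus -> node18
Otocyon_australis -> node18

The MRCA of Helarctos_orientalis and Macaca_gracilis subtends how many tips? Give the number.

17

The MRCA of Helarctos_orientalis and Macaca_gracilis is the node subtending (((Hylobates_robustus,Acinonyx_occidentalis),((Puma_domesticus,Helarctos_orientalis),Tremarctos_tricolor)),((Canis_maculatus,(Saimiri_maculatus,(Colobus_orientalis,Mustela_borealis))),((Macaca_gracilis,Xenopus_montanus),Corylus_elegans)),((Salmonella_borealis,((Ursus_arenarius,Mus_robustus),Drosophila_nanus)),Abies_maculatus)).
That clade contains 17 terminal taxa: Abies_maculatus, Acinonyx_occidentalis, Canis_maculatus, Colobus_orientalis, Corylus_elegans, Drosophila_nanus, Helarctos_orientalis, Hylobates_robustus, Macaca_gracilis, Mus_robustus, Mustela_borealis, Puma_domesticus, Saimiri_maculatus, Salmonella_borealis, Tremarctos_tricolor, Ursus_arenarius, Xenopus_montanus.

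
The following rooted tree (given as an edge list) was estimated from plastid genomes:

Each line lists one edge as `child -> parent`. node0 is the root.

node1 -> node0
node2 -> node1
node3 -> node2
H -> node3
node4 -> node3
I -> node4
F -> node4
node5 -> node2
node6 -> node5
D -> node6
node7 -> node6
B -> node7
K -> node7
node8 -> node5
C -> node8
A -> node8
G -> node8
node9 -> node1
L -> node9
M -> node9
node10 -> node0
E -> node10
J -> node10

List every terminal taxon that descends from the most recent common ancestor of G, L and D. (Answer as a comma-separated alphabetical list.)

A, B, C, D, F, G, H, I, K, L, M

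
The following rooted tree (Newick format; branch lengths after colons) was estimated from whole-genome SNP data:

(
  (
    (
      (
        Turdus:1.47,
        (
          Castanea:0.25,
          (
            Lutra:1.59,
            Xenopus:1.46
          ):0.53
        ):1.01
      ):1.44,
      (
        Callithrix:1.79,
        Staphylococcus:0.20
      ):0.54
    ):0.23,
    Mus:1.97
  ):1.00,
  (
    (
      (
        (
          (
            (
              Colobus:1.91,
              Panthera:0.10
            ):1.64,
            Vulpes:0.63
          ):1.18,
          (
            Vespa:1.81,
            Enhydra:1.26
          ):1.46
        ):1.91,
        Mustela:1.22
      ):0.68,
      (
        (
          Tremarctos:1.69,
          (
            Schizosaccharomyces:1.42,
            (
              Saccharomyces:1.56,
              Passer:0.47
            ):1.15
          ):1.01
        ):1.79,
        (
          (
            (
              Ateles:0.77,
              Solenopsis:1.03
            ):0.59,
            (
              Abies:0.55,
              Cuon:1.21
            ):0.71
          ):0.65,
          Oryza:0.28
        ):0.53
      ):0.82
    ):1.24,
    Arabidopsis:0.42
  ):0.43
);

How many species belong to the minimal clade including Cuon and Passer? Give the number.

The MRCA of Cuon and Passer is the node subtending ((Tremarctos,(Schizosaccharomyces,(Saccharomyces,Passer))),(((Ateles,Solenopsis),(Abies,Cuon)),Oryza)).
That clade contains 9 terminal taxa: Abies, Ateles, Cuon, Oryza, Passer, Saccharomyces, Schizosaccharomyces, Solenopsis, Tremarctos.

9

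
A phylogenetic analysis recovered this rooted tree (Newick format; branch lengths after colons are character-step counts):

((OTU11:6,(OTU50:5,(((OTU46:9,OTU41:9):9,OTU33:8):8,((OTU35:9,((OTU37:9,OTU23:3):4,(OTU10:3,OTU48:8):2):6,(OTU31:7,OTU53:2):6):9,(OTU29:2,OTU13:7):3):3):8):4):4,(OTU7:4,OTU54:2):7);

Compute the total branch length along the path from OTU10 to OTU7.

The path runs OTU10 → … → MRCA → … → OTU7; the MRCA is the root of the tree.
Branch lengths along that path: 3 + 2 + 6 + 9 + 3 + 8 + 4 + 4 + 7 + 4 = 50.

50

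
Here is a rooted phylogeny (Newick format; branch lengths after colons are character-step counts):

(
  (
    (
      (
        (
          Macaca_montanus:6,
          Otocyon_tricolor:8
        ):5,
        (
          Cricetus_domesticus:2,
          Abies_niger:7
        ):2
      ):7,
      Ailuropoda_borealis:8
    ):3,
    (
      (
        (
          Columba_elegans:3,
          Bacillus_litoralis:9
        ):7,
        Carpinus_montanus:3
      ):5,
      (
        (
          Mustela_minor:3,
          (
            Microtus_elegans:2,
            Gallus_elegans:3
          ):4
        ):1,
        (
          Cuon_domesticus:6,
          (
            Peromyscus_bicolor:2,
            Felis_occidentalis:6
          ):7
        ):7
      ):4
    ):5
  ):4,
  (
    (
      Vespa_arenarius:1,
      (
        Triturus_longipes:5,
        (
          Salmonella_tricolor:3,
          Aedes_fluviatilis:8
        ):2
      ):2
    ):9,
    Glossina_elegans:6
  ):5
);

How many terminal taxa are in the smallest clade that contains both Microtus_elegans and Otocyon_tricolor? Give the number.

The MRCA of Microtus_elegans and Otocyon_tricolor is the node subtending ((((Macaca_montanus,Otocyon_tricolor),(Cricetus_domesticus,Abies_niger)),Ailuropoda_borealis),(((Columba_elegans,Bacillus_litoralis),Carpinus_montanus),((Mustela_minor,(Microtus_elegans,Gallus_elegans)),(Cuon_domesticus,(Peromyscus_bicolor,Felis_occidentalis))))).
That clade contains 14 terminal taxa: Abies_niger, Ailuropoda_borealis, Bacillus_litoralis, Carpinus_montanus, Columba_elegans, Cricetus_domesticus, Cuon_domesticus, Felis_occidentalis, Gallus_elegans, Macaca_montanus, Microtus_elegans, Mustela_minor, Otocyon_tricolor, Peromyscus_bicolor.

14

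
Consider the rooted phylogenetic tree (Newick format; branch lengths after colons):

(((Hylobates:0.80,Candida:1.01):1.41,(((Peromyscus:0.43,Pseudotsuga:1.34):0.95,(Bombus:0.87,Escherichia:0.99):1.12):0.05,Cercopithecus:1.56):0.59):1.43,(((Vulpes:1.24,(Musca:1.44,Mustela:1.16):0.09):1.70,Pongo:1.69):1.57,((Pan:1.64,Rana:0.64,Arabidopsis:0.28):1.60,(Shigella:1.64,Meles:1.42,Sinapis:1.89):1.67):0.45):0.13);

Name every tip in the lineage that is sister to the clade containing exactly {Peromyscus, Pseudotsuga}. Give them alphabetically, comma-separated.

Bombus, Escherichia

The clade containing exactly {Peromyscus, Pseudotsuga} attaches to the tree at the node subtending ((Peromyscus,Pseudotsuga),(Bombus,Escherichia)).
The other lineage descending from that same node — the sister group — is (Bombus,Escherichia); its 2 tips in alphabetical order are the answer.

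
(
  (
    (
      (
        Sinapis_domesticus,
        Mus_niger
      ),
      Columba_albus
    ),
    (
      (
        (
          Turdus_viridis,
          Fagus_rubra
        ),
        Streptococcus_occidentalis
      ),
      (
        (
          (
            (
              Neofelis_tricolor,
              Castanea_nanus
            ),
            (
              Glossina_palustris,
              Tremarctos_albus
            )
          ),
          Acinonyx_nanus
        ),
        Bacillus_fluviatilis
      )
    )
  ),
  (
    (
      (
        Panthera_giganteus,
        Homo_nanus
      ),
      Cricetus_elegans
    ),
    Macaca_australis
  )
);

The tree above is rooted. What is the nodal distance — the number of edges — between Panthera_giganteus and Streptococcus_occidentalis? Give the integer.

8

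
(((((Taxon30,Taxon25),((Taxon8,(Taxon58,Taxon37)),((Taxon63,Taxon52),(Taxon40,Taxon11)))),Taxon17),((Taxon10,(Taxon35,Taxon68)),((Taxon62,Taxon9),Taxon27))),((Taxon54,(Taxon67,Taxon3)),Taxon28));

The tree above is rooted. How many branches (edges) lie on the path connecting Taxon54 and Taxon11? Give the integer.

10

The MRCA of Taxon54 and Taxon11 is the root of the tree.
From Taxon54 up to that node: 3 branches. From Taxon11 up to the same node: 7 branches. Total: 3 + 7 = 10.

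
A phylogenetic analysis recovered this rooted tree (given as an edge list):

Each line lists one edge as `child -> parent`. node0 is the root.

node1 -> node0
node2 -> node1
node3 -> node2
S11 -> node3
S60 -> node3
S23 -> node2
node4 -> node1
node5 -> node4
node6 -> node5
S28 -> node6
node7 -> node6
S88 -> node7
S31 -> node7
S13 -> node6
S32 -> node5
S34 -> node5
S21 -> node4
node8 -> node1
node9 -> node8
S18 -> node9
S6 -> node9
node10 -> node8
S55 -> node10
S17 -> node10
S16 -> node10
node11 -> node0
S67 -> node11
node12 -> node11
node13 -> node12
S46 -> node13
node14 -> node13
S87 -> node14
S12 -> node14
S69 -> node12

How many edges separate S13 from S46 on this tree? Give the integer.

9

The MRCA of S13 and S46 is the root of the tree.
From S13 up to that node: 5 branches. From S46 up to the same node: 4 branches. Total: 5 + 4 = 9.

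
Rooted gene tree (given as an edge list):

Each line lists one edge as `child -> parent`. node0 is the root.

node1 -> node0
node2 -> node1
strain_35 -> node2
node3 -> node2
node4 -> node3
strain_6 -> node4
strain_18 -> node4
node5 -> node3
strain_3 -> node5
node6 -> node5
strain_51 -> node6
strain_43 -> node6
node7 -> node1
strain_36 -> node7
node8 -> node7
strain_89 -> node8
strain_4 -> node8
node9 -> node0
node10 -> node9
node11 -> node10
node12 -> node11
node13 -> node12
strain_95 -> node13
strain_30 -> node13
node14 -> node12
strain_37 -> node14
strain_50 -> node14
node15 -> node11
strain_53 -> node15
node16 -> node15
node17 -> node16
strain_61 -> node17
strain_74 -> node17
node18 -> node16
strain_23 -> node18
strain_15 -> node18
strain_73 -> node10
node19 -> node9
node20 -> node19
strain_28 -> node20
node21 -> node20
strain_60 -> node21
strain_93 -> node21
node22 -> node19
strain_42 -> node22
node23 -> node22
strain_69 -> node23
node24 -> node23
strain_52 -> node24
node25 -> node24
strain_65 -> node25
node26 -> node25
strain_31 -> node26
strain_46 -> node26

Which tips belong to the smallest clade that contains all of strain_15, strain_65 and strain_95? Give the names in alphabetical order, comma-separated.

Tracing strain_15: it sits inside (strain_23,strain_15).
Tracing strain_65: it sits inside (strain_65,(strain_31,strain_46)).
Tracing strain_95: it sits inside (strain_95,strain_30).
The smallest clade enclosing all 3 is (((((strain_95,strain_30),(strain_37,strain_50)),(strain_53,((strain_61,strain_74),(strain_23,strain_15)))),strain_73),((strain_28,(strain_60,strain_93)),(strain_42,(strain_69,(strain_52,(strain_65,(strain_31,strain_46))))))); the answer is its 19 terminal taxa in alphabetical order.

strain_15, strain_23, strain_28, strain_30, strain_31, strain_37, strain_42, strain_46, strain_50, strain_52, strain_53, strain_60, strain_61, strain_65, strain_69, strain_73, strain_74, strain_93, strain_95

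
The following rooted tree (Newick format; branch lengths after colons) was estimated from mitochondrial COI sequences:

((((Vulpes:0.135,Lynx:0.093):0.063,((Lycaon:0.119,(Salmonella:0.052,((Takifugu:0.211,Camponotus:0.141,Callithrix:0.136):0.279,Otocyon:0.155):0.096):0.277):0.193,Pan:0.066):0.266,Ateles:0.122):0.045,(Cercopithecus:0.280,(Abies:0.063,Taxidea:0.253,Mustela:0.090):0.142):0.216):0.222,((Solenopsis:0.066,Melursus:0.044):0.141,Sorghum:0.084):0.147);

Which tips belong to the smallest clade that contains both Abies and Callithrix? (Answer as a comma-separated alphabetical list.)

Tracing Abies: it sits inside (Abies,Taxidea,Mustela).
Tracing Callithrix: it sits inside (Takifugu,Camponotus,Callithrix).
The smallest clade enclosing both is (((Vulpes,Lynx),((Lycaon,(Salmonella,((Takifugu,Camponotus,Callithrix),Otocyon))),Pan),Ateles),(Cercopithecus,(Abies,Taxidea,Mustela))); the answer is its 14 terminal taxa in alphabetical order.

Abies, Ateles, Callithrix, Camponotus, Cercopithecus, Lycaon, Lynx, Mustela, Otocyon, Pan, Salmonella, Takifugu, Taxidea, Vulpes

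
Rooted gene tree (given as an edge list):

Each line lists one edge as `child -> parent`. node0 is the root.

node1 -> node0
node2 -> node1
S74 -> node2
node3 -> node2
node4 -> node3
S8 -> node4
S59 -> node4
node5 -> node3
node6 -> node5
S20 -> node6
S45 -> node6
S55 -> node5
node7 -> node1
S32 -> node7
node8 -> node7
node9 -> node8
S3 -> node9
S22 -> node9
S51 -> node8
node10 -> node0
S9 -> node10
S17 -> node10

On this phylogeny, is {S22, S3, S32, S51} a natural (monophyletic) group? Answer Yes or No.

Yes

The most recent common ancestor of these taxa subtends (S32,((S3,S22),S51)).
That clade has exactly 4 tips — every listed taxon and nothing else — so the group is monophyletic.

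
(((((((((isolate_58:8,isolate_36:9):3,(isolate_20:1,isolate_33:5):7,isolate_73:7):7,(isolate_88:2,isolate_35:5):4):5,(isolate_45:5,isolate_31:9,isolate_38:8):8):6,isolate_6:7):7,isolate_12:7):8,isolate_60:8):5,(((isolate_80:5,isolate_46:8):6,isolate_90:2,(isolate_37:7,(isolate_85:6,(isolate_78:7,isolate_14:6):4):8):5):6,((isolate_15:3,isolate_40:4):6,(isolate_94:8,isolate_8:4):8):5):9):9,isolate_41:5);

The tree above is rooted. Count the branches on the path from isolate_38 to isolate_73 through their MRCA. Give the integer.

The MRCA of isolate_38 and isolate_73 is the node subtending ((((isolate_58,isolate_36),(isolate_20,isolate_33),isolate_73),(isolate_88,isolate_35)),(isolate_45,isolate_31,isolate_38)).
From isolate_38 up to that node: 2 branches. From isolate_73 up to the same node: 3 branches. Total: 2 + 3 = 5.

5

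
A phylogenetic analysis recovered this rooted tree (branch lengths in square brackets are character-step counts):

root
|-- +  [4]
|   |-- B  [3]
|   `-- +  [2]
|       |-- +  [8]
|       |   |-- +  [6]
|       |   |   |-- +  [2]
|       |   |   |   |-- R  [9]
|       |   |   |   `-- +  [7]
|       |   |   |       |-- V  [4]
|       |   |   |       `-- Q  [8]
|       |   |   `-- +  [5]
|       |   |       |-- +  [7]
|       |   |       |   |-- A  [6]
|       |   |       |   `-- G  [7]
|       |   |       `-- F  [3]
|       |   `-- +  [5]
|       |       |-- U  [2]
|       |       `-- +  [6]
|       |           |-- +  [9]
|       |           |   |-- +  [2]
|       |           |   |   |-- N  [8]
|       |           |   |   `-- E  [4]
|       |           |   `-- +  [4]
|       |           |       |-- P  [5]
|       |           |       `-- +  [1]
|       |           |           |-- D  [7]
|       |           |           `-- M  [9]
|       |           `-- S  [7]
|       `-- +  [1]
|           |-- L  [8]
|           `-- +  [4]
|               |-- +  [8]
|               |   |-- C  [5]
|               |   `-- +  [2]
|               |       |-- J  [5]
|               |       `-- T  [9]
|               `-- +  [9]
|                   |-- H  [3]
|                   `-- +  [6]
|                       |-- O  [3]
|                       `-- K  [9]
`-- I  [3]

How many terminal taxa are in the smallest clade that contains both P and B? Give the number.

21

The MRCA of P and B is the node subtending (B,((((R,(V,Q)),((A,G),F)),(U,(((N,E),(P,(D,M))),S))),(L,((C,(J,T)),(H,(O,K)))))).
That clade contains 21 terminal taxa: A, B, C, D, E, F, G, H, J, K, L, M, N, O, P, Q, R, S, T, U, V.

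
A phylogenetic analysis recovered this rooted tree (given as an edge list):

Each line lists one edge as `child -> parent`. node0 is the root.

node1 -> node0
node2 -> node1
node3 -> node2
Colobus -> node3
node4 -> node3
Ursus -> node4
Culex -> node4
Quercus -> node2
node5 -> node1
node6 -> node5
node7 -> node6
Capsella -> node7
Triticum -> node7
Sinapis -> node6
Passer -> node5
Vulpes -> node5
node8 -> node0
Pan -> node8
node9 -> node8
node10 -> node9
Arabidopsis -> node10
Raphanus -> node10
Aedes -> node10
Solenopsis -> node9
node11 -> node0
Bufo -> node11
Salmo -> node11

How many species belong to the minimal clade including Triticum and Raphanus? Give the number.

The MRCA of Triticum and Raphanus is the root, so the clade is the entire tree.
That clade contains 16 terminal taxa: Aedes, Arabidopsis, Bufo, Capsella, Colobus, Culex, Pan, Passer, Quercus, Raphanus, Salmo, Sinapis, Solenopsis, Triticum, Ursus, Vulpes.

16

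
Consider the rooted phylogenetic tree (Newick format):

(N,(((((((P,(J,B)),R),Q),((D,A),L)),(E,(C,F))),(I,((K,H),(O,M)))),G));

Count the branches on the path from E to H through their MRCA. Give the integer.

7

The MRCA of E and H is the node subtending ((((((P,(J,B)),R),Q),((D,A),L)),(E,(C,F))),(I,((K,H),(O,M)))).
From E up to that node: 3 branches. From H up to the same node: 4 branches. Total: 3 + 4 = 7.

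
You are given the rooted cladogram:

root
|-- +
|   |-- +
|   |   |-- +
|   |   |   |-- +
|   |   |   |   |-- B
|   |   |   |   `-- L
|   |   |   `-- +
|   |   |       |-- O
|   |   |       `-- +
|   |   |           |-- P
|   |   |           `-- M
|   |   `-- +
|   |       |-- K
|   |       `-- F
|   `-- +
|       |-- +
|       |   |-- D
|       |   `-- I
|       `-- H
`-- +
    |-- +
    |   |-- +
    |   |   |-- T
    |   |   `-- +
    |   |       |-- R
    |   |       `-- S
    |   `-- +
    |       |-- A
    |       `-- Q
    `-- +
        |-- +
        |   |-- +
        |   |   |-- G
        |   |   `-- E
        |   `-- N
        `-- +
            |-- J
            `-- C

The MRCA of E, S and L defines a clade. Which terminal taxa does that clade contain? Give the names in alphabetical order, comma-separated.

A, B, C, D, E, F, G, H, I, J, K, L, M, N, O, P, Q, R, S, T

Tracing E: it sits inside (G,E).
Tracing S: it sits inside (R,S).
Tracing L: it sits inside (B,L).
The smallest clade enclosing all 3 is the whole tree (their MRCA is the root), so the answer is all 20 tips in alphabetical order.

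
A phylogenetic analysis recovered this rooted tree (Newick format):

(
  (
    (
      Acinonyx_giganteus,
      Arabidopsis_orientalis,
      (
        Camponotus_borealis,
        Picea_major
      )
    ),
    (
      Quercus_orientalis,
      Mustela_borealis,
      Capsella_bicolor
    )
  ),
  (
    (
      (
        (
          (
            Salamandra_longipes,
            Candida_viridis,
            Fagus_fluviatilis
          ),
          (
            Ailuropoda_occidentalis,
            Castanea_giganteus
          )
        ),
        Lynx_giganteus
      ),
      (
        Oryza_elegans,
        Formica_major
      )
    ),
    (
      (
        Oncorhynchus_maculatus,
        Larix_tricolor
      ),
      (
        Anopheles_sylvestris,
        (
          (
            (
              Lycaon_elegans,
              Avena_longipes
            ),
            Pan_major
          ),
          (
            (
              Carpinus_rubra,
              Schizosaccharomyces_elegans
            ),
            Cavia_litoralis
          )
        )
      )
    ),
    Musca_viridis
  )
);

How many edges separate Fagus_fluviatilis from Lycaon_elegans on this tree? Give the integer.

11

The MRCA of Fagus_fluviatilis and Lycaon_elegans is the node subtending (((((Salamandra_longipes,Candida_viridis,Fagus_fluviatilis),(Ailuropoda_occidentalis,Castanea_giganteus)),Lynx_giganteus),(Oryza_elegans,Formica_major)),((Oncorhynchus_maculatus,Larix_tricolor),(Anopheles_sylvestris,(((Lycaon_elegans,Avena_longipes),Pan_major),((Carpinus_rubra,Schizosaccharomyces_elegans),Cavia_litoralis)))),Musca_viridis).
From Fagus_fluviatilis up to that node: 5 branches. From Lycaon_elegans up to the same node: 6 branches. Total: 5 + 6 = 11.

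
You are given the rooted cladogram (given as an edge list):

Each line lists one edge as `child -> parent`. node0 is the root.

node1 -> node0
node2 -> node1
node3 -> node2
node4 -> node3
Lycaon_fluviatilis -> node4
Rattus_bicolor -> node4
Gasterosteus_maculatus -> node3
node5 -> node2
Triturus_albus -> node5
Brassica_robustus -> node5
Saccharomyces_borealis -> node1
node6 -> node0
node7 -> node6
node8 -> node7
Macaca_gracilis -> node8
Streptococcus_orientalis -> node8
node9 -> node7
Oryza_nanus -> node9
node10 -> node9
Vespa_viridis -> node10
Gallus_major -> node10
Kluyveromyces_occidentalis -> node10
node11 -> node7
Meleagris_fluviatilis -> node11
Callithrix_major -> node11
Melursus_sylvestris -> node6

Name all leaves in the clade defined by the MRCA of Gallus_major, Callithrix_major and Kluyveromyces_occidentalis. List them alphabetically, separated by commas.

Tracing Gallus_major: it sits inside (Vespa_viridis,Gallus_major,Kluyveromyces_occidentalis).
Tracing Callithrix_major: it sits inside (Meleagris_fluviatilis,Callithrix_major).
Tracing Kluyveromyces_occidentalis: it sits inside (Vespa_viridis,Gallus_major,Kluyveromyces_occidentalis).
The smallest clade enclosing all 3 is ((Macaca_gracilis,Streptococcus_orientalis),(Oryza_nanus,(Vespa_viridis,Gallus_major,Kluyveromyces_occidentalis)),(Meleagris_fluviatilis,Callithrix_major)); the answer is its 8 terminal taxa in alphabetical order.

Callithrix_major, Gallus_major, Kluyveromyces_occidentalis, Macaca_gracilis, Meleagris_fluviatilis, Oryza_nanus, Streptococcus_orientalis, Vespa_viridis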